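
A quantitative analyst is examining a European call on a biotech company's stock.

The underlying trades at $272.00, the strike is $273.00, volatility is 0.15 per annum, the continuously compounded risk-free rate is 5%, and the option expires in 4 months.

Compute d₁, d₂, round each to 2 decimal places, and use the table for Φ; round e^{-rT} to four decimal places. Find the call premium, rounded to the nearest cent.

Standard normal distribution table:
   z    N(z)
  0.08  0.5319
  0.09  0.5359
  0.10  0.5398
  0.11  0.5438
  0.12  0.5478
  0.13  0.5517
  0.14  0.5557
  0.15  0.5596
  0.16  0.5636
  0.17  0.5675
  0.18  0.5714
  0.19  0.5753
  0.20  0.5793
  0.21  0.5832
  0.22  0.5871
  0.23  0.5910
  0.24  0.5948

$10.47

σ√T = 0.15 × 0.5774 = 0.0866
d₁ = [ln(272/273) + (0.05 + 0.15²/2)·0.3333] / 0.0866 = [-0.0037 + 0.0204] / 0.0866 = 0.1934 → 0.19
d₂ = d₁ − σ√T = 0.1934 − 0.0866 = 0.1068 → 0.11
e^(−rT) = e^(−0.05·0.3333) = 0.9835
N(d₁) = N(0.19) = 0.5753;  N(d₂) = N(0.11) = 0.5438
C = 272·0.5753 − 273·0.9835·0.5438 = 156.4816 − 146.0079 = 10.4737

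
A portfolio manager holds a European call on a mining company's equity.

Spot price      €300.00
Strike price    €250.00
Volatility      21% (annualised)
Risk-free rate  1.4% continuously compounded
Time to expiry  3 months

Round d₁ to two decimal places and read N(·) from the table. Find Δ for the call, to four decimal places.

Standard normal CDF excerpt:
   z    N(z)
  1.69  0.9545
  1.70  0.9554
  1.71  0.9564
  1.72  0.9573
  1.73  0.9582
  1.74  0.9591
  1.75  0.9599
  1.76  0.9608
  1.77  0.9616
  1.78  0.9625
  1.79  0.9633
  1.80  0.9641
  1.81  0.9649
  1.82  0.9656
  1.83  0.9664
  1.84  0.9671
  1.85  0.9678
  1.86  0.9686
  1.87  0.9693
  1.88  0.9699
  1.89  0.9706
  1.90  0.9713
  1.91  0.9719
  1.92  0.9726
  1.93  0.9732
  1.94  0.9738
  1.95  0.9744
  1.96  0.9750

σ√T = 0.21·√0.25 = 0.1050
d₁ = [ln(300/250) + (0.014 + 0.21²/2)·0.25] / 0.1050 = [0.1823 + 0.0090] / 0.1050 = 1.8222 which rounds to 1.82
N(d₁) = N(1.82) = 0.9656
Δ_call = N(d₁) = 0.9656

0.9656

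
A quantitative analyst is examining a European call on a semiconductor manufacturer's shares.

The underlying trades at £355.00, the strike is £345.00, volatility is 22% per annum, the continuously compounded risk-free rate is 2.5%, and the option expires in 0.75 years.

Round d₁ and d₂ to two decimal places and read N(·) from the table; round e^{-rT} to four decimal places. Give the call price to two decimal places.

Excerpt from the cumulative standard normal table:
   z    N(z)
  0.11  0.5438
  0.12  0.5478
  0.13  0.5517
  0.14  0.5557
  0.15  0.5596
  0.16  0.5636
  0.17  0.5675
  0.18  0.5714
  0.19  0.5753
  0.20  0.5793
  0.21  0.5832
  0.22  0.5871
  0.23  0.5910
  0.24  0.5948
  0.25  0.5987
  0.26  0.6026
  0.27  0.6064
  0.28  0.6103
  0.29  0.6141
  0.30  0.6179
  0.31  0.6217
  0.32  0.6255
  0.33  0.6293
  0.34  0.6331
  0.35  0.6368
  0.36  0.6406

£35.28

σ√T = 0.22·√0.75 = 0.1905
d₁ = [ln(355/345) + (0.025 + 0.22²/2)·0.75] / 0.1905 = [0.0286 + 0.0369] / 0.1905 = 0.3436 which rounds to 0.34
d₂ = d₁ − σ√T = 0.3436 − 0.1905 = 0.1531 which rounds to 0.15
exp(−rT) = exp(−0.025·0.75) = 0.9814
N(d₁) = N(0.34) = 0.6331;  N(d₂) = N(0.15) = 0.5596
C = 355·0.6331 − 345·0.9814·0.5596 = 224.7505 − 189.4710 = 35.2795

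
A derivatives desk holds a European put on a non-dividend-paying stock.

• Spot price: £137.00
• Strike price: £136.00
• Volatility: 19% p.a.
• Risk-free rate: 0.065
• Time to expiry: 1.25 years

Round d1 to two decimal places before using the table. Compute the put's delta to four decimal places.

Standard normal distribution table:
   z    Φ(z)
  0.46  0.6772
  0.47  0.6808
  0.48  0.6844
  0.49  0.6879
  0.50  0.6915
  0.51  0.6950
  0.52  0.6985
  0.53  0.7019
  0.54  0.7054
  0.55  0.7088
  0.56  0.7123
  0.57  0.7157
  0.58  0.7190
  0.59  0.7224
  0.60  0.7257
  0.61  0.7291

-0.3015

σ√T = 0.19·√1.25 = 0.2124
ln(S/K) + (r + σ²/2)T = ln(137/136) + (0.065 + 0.19²/2)·1.25 = 0.0073 + 0.1038 = 0.1111
d₁ = 0.1111 / 0.2124 = 0.5232 → 0.52
N(d₁) = N(0.52) = 0.6985
Δ_put = N(d₁) − 1 = 0.6985 − 1 = -0.3015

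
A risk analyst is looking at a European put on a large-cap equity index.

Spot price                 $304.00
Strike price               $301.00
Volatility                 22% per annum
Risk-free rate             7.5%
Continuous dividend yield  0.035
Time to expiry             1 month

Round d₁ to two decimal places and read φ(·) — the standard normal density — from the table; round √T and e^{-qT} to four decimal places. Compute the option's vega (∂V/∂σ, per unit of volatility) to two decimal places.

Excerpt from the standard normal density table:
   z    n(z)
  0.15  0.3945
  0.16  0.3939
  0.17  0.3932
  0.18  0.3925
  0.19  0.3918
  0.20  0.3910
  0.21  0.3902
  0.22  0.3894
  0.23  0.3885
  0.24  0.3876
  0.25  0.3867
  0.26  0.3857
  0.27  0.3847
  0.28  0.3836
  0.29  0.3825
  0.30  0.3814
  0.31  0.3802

33.92

σ√T = 0.22·√0.08333 = 0.0635
d₁ = [ln(304/301) + (0.075 − 0.035 + 0.22²/2)·0.08333] / 0.0635 = [0.0099 + 0.0053] / 0.0635 = 0.2404 which rounds to 0.24
√T = √0.08333 = 0.2887
φ(d₁) = φ(0.24) = 0.3876
exp(−qT) = exp(−0.035·0.08333) = 0.9971
vega = S·exp(−qT)·φ(d₁)·√T = 304·0.9971·0.3876·0.2887 = 33.9190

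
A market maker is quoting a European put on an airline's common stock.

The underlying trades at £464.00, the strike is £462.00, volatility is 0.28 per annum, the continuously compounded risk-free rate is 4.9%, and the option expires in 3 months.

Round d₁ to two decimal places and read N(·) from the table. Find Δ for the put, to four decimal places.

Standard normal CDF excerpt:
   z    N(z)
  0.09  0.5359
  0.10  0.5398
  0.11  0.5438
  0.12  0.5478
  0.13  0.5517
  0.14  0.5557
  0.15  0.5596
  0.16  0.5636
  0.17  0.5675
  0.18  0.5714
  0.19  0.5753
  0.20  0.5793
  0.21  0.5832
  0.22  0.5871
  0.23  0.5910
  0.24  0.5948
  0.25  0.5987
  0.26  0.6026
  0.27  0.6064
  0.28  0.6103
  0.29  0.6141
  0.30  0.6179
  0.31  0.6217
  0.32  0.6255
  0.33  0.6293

T = 0.25;  σ√T = 0.1400
d₁ = [ln(464/462) + (0.049 + ½·0.28²)·0.25] / (σ√T) = (0.0043 + 0.0221) / 0.1400 = 0.1884 which rounds to 0.19
N(d₁) = N(0.19) = 0.5753
Δ_put = N(d₁) − 1 = 0.5753 − 1 = -0.4247

-0.4247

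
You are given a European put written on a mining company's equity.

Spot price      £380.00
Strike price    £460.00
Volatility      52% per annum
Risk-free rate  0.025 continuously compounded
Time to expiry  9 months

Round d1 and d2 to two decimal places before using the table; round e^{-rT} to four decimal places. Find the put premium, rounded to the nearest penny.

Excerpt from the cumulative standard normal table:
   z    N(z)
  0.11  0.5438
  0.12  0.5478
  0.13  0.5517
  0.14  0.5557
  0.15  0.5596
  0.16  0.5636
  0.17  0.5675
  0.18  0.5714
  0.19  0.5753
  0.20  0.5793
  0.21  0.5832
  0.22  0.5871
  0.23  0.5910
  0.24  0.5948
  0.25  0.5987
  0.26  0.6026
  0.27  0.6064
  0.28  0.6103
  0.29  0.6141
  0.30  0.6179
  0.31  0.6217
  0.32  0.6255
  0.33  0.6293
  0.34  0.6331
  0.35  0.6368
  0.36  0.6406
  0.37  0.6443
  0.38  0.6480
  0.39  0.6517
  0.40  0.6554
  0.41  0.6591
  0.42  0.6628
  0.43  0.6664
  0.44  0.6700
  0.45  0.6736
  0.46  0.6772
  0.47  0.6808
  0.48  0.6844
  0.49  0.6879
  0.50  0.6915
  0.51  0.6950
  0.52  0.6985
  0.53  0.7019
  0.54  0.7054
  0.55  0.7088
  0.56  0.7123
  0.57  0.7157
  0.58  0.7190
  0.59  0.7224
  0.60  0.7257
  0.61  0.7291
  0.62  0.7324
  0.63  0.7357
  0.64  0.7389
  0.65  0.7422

T = 0.75;  σ√T = 0.4503
d₁ = [ln(380/460) + (0.025 + 0.52²/2)·0.75] / 0.4503 = [-0.1911 + 0.1202] / 0.4503 = -0.1575 ≈ -0.16
d₂ = d₁ − σ√T = -0.1575 − 0.4503 = -0.6078 ≈ -0.61
e^(−rT) = e^(−0.025·0.75) = 0.9814
N(−d₂) = N(0.61) = 0.7291;  N(−d₁) = N(0.16) = 0.5636
P = 460·0.9814·0.7291 − 380·0.5636 = 329.1478 − 214.1680 = 114.9798

£114.98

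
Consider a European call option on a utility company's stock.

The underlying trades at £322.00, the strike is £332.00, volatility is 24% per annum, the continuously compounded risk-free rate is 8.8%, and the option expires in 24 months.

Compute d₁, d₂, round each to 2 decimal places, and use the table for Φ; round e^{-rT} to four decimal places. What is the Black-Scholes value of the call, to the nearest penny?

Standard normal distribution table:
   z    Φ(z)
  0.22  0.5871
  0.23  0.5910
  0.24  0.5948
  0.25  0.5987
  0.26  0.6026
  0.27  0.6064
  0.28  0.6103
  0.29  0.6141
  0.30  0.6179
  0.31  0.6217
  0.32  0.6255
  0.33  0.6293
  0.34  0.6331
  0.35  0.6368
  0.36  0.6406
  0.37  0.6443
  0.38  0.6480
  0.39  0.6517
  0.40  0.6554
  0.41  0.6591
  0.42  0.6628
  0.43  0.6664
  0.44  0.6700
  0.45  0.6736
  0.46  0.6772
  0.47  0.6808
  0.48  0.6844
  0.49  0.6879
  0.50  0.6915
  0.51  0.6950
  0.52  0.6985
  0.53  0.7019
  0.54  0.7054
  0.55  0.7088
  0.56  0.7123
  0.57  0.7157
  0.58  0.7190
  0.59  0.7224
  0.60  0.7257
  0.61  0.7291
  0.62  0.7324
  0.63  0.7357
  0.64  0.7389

£65.90

T = 2;  σ√T = 0.3394
d₁ = [ln(322/332) + (0.088 + 0.24²/2)·2] / 0.3394 = [-0.0306 + 0.2336] / 0.3394 = 0.5981 ⇒ 0.60
d₂ = d₁ − σ√T = 0.5981 − 0.3394 = 0.2587 ⇒ 0.26
e^(−rT) = e^(−0.088·2) = 0.8386
N(d₁) = N(0.60) = 0.7257;  N(d₂) = N(0.26) = 0.6026
C = 322·0.7257 − 332·0.8386·0.6026 = 233.6754 − 167.7730 = 65.9024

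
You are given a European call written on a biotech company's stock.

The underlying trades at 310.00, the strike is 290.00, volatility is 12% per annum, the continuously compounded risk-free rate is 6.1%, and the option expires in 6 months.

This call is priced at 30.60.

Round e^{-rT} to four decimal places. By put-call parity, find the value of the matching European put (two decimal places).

e^(−rT) = e^(−0.061·0.5) = 0.9700
Put-call parity: C − P = S − K·e^(−rT) = 310 − 290·0.9700 = 310 − 281.3000 = 28.7000
P = C − (C − P) = 30.60 − (28.7000) = 1.9000

1.90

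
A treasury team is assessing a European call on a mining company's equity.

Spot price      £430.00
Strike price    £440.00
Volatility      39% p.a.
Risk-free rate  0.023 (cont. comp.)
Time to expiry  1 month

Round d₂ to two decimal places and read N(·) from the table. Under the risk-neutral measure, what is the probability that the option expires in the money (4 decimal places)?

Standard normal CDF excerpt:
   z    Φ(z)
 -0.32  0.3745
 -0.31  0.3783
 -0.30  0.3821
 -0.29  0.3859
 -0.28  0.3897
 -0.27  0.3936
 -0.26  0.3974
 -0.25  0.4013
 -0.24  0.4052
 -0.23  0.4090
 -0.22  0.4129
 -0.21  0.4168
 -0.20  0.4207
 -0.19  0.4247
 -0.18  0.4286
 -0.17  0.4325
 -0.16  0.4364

0.4052

T = 0.08333;  σ√T = 0.1126
d₁ = [ln(430/440) + (0.023 + 0.39²/2)·0.08333] / 0.1126 = [-0.0230 + 0.0083] / 0.1126 = -0.1309 which rounds to -0.13
d₂ = d₁ − σ√T = -0.1309 − 0.1126 = -0.2435 which rounds to -0.24
Pr(exercise) under Q = N(d₂) = 0.4052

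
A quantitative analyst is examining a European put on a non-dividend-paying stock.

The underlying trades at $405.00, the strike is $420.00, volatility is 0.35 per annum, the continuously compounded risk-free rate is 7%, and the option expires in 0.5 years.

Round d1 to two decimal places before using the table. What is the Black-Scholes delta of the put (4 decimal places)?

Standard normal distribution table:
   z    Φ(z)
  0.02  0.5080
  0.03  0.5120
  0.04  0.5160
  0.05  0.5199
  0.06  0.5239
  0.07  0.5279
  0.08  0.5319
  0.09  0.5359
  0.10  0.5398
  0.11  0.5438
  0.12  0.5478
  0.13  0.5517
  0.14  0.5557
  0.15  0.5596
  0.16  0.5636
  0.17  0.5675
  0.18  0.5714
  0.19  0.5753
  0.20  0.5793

-0.4522

σ√T = 0.35 × 0.7071 = 0.2475
d₁ = [ln(405/420) + (0.07 + 0.35²/2)·0.5] / 0.2475 = [-0.0364 + 0.0656] / 0.2475 = 0.1182 ≈ 0.12
N(d₁) = N(0.12) = 0.5478
Δ_put = N(d₁) − 1 = 0.5478 − 1 = -0.4522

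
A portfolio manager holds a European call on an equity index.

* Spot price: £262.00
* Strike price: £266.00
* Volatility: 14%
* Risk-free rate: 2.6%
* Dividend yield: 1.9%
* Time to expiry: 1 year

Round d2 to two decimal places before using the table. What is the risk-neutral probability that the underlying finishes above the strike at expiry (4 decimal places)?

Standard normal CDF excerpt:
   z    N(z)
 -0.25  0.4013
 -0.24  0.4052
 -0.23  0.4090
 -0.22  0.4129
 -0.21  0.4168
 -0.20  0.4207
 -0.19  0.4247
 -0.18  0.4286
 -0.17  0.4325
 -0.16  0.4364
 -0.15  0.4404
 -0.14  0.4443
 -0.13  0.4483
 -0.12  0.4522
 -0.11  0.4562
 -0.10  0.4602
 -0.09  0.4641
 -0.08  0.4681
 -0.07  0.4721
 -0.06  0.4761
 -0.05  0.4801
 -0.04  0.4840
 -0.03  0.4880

σ√T = 0.14 × 1.0000 = 0.1400
d₁ = [ln(262/266) + (0.026 − 0.019 + ½·0.14²)·1] / (σ√T) = (-0.0152 + 0.0168) / 0.1400 = 0.0118 → 0.01
d₂ = 0.0118 − 0.1400 = -0.1282 → -0.13
Risk-neutral Pr[S_T > K] = N(d₂) = N(-0.13) = 0.4483

0.4483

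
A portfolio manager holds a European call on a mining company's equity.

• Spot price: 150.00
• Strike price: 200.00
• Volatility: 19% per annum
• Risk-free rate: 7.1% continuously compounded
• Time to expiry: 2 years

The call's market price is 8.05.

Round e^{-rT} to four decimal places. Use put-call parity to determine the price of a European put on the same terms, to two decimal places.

31.57

e^(−rT) = e^(−0.071·2) = 0.8676
Put-call parity: C − P = S − K·e^(−rT) = 150 − 200·0.8676 = 150 − 173.5200 = -23.5200
P = C − (C − P) = 8.05 − (-23.5200) = 31.5700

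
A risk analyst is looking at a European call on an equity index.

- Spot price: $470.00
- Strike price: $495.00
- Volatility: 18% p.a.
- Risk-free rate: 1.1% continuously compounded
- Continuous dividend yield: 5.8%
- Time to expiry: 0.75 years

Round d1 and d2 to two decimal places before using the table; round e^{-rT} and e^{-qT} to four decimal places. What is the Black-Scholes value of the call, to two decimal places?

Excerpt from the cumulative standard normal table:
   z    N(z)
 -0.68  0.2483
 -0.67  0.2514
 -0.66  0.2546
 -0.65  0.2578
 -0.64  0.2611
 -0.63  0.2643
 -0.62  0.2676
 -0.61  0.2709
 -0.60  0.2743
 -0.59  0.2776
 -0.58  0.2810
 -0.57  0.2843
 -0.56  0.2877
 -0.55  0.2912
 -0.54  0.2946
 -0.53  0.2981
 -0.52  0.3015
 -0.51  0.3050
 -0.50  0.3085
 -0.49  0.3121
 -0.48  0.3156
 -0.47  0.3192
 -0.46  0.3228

σ√T = 0.18·√0.75 = 0.1559
d₁ = [ln(470/495) + (0.011 − 0.058 + 0.18²/2)·0.75] / 0.1559 = [-0.0518 − 0.0231] / 0.1559 = -0.4806 which rounds to -0.48
d₂ = d₁ − σ√T = -0.4806 − 0.1559 = -0.6365 which rounds to -0.64
exp(−qT) = exp(−0.058·0.75) = 0.9574;  exp(−rT) = exp(−0.011·0.75) = 0.9918
N(d₁) = N(-0.48) = 0.3156;  N(d₂) = N(-0.64) = 0.2611
C = 470·0.9574·0.3156 − 495·0.9918·0.2611 = 142.0131 − 128.1847 = 13.8284

$13.83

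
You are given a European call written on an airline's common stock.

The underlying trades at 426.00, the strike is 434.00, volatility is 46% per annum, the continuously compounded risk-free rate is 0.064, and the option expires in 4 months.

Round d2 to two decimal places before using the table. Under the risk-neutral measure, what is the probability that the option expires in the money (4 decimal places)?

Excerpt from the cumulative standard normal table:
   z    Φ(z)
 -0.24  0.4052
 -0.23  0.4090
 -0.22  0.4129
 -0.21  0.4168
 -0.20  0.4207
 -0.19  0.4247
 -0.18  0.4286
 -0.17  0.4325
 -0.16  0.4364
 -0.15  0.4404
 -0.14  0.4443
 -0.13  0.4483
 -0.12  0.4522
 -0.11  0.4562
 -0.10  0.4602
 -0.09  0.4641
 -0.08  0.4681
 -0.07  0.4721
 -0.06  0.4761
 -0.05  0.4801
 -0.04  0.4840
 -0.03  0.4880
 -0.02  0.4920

0.4522

T = 0.3333;  σ√T = 0.2656
ln(S/K) + (r + σ²/2)T = ln(426/434) + (0.064 + 0.46²/2)·0.3333 = -0.0186 + 0.0566 = 0.0380
d₁ = 0.0380 / 0.2656 = 0.1431 which rounds to 0.14
d₂ = d₁ − σ√T = 0.1431 − 0.2656 = -0.1225 which rounds to -0.12
Risk-neutral Pr[S_T > K] = N(d₂) = N(-0.12) = 0.4522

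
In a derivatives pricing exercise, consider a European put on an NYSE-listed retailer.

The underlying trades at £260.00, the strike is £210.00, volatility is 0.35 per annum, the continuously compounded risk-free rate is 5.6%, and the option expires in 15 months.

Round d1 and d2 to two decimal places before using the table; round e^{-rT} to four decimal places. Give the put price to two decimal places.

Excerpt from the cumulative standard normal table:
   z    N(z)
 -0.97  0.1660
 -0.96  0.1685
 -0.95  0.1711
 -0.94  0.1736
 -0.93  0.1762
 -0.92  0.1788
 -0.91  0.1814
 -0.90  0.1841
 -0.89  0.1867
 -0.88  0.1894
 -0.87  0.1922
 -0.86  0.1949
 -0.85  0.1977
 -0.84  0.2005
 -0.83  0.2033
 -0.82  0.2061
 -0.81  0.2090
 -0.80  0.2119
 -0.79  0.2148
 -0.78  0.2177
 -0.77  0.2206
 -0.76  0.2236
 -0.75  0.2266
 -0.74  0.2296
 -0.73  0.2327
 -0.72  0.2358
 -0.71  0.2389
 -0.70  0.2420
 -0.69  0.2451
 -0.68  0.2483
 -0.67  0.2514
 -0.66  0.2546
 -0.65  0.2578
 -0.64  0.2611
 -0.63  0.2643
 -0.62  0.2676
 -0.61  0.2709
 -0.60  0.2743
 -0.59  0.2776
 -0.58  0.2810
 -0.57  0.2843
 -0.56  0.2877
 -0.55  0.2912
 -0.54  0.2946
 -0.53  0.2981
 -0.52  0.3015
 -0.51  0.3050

£11.88

σ√T = 0.35·√1.25 = 0.3913
ln(S/K) + (r + σ²/2)T = ln(260/210) + (0.056 + 0.35²/2)·1.25 = 0.2136 + 0.1466 = 0.3601
d₁ = 0.3601 / 0.3913 = 0.9203 which rounds to 0.92
d₂ = d₁ − σ√T = 0.9203 − 0.3913 = 0.5290 which rounds to 0.53
e^(−rT) = e^(−0.056·1.25) = 0.9324
N(−d₂) = N(-0.53) = 0.2981;  N(−d₁) = N(-0.92) = 0.1788
P = 210·0.9324·0.2981 − 260·0.1788 = 58.3692 − 46.4880 = 11.8812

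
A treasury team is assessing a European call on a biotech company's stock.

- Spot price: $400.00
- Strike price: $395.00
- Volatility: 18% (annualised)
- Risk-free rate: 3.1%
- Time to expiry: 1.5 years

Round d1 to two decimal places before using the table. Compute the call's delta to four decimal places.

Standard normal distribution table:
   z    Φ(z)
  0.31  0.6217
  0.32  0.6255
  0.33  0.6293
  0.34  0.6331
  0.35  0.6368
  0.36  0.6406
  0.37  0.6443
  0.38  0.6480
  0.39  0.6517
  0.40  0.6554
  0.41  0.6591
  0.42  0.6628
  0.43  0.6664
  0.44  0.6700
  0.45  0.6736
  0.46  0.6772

0.6480

σ√T = 0.18·√1.5 = 0.2205
d₁ = [ln(400/395) + (0.031 + ½·0.18²)·1.5] / (σ√T) = (0.0126 + 0.0708) / 0.2205 = 0.3782 which rounds to 0.38
N(d₁) = N(0.38) = 0.6480
Δ_call = N(d₁) = 0.6480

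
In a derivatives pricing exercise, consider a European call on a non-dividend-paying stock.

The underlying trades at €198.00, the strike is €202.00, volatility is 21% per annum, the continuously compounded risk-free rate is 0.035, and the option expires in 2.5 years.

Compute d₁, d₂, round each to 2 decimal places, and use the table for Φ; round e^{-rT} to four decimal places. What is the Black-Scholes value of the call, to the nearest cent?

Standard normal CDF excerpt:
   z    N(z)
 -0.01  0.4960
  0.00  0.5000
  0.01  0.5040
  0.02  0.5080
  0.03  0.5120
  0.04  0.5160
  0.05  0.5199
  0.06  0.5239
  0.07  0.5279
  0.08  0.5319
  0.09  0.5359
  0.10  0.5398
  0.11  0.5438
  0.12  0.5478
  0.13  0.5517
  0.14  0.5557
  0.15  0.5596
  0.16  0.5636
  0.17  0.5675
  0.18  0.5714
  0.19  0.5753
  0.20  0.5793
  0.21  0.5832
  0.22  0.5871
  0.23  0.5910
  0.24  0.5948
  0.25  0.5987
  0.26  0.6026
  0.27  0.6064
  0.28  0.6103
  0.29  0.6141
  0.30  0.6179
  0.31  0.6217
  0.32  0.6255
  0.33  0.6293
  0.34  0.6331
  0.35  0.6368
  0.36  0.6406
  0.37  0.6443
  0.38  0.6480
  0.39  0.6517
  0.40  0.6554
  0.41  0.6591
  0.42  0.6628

T = 2.5;  σ√T = 0.3320
d₁ = [ln(198/202) + (0.035 + 0.21²/2)·2.5] / 0.3320 = [-0.0200 + 0.1426] / 0.3320 = 0.3693 ≈ 0.37
d₂ = d₁ − σ√T = 0.3693 − 0.3320 = 0.0373 ≈ 0.04
exp(−rT) = exp(−0.035·2.5) = 0.9162
N(d₁) = N(0.37) = 0.6443;  N(d₂) = N(0.04) = 0.5160
C = 198·0.6443 − 202·0.9162·0.5160 = 127.5714 − 95.4974 = 32.0740

€32.07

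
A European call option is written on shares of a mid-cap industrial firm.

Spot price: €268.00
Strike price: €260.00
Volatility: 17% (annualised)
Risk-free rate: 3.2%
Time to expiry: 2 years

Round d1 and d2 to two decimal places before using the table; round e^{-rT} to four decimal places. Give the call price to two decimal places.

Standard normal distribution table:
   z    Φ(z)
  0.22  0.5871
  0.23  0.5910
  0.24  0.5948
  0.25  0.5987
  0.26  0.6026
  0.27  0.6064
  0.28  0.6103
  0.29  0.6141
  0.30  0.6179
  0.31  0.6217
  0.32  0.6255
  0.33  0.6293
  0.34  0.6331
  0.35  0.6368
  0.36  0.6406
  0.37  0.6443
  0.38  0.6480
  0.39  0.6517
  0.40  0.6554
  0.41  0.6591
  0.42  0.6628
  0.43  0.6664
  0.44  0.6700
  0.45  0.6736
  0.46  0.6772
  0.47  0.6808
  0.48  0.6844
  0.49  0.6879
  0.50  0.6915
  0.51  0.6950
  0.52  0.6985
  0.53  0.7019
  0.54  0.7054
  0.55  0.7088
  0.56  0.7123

σ√T = 0.17·√2 = 0.2404
ln(S/K) + (r + σ²/2)T = ln(268/260) + (0.032 + 0.17²/2)·2 = 0.0303 + 0.0929 = 0.1232
d₁ = 0.1232 / 0.2404 = 0.5125 → 0.51
d₂ = d₁ − σ√T = 0.5125 − 0.2404 = 0.2721 → 0.27
exp(−rT) = exp(−0.032·2) = 0.9380
N(d₁) = N(0.51) = 0.6950;  N(d₂) = N(0.27) = 0.6064
C = 268·0.6950 − 260·0.9380·0.6064 = 186.2600 − 147.8888 = 38.3712

€38.37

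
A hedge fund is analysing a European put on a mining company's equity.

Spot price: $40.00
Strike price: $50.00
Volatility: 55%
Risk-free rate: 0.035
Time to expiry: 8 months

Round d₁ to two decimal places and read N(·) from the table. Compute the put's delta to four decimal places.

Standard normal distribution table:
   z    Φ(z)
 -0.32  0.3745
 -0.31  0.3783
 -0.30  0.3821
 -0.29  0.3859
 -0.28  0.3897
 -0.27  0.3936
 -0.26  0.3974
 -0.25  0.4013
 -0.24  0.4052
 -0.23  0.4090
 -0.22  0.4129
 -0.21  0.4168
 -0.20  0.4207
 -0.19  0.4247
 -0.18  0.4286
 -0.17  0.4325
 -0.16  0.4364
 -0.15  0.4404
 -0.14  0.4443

σ√T = 0.55 × 0.8165 = 0.4491
ln(S/K) + (r + σ²/2)T = ln(40/50) + (0.035 + 0.55²/2)·0.6667 = -0.2231 + 0.1242 = -0.0990
d₁ = -0.0990 / 0.4491 = -0.2204 → -0.22
N(d₁) = N(-0.22) = 0.4129
Δ_put = N(d₁) − 1 = 0.4129 − 1 = -0.5871

-0.5871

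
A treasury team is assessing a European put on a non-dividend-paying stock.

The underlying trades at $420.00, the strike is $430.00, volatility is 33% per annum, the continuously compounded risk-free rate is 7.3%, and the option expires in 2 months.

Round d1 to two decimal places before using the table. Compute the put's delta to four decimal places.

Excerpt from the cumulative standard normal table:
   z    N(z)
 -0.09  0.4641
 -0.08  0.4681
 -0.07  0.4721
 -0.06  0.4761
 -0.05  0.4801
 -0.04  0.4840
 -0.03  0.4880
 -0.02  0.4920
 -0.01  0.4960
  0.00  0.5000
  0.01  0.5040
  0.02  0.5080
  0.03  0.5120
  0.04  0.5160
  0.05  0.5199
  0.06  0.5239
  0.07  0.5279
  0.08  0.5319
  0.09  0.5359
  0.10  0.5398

T = 0.1667;  σ√T = 0.1347
d₁ = [ln(420/430) + (0.073 + ½·0.33²)·0.1667] / (σ√T) = (-0.0235 + 0.0212) / 0.1347 = -0.0170 ≈ -0.02
N(d₁) = N(-0.02) = 0.4920
Δ_put = N(d₁) − 1 = 0.4920 − 1 = -0.5080

-0.5080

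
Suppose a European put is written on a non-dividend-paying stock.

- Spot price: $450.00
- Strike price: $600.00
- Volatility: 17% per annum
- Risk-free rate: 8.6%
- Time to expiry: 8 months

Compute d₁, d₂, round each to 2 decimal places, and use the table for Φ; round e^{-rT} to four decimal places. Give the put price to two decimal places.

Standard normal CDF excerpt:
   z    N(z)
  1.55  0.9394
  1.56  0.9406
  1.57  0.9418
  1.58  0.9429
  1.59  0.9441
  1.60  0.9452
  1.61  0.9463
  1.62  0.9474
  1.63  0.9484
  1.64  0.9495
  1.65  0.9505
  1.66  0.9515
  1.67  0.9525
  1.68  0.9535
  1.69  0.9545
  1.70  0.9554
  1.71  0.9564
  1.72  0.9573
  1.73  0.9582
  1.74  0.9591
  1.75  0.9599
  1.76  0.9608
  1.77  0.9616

$118.05

σ√T = 0.17 × 0.8165 = 0.1388
d₁ = [ln(450/600) + (0.086 + ½·0.17²)·0.6667] / (σ√T) = (-0.2877 + 0.0670) / 0.1388 = -1.5901 ⇒ -1.59
d₂ = -1.5901 − 0.1388 = -1.7289 ⇒ -1.73
exp(−rT) = exp(−0.086·0.6667) = 0.9443
N(−d₂) = N(1.73) = 0.9582;  N(−d₁) = N(1.59) = 0.9441
P = 600·0.9443·0.9582 − 450·0.9441 = 542.8970 − 424.8450 = 118.0520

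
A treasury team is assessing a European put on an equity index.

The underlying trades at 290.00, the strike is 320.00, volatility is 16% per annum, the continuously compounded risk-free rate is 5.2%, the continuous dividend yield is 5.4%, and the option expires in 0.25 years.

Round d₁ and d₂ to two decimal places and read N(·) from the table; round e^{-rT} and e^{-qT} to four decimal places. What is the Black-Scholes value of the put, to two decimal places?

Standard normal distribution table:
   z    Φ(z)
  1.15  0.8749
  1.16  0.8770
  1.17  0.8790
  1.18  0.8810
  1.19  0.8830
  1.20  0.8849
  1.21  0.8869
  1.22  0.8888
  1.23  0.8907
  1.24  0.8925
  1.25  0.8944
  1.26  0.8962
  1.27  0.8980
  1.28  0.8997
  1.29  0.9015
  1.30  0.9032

31.01

σ√T = 0.16·√0.25 = 0.0800
d₁ = [ln(290/320) + (0.052 − 0.054 + 0.16²/2)·0.25] / 0.0800 = [-0.0984 + 0.0027] / 0.0800 = -1.1968 ≈ -1.20
d₂ = d₁ − σ√T = -1.1968 − 0.0800 = -1.2768 ≈ -1.28
e^(−qT) = e^(−0.054·0.25) = 0.9866;  e^(−rT) = e^(−0.052·0.25) = 0.9871
N(−d₂) = N(1.28) = 0.8997;  N(−d₁) = N(1.20) = 0.8849
P = 320·0.9871·0.8997 − 290·0.9866·0.8849 = 284.1900 − 253.1823 = 31.0078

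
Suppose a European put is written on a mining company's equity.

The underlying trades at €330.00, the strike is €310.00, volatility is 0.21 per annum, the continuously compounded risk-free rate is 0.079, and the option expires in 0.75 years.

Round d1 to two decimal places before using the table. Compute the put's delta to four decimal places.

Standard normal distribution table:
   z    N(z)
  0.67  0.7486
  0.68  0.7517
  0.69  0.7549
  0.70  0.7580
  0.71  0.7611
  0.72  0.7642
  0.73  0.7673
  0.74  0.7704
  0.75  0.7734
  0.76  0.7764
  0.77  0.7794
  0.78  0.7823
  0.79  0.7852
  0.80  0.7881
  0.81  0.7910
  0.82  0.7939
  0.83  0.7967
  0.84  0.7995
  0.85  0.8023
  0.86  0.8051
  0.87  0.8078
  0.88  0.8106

T = 0.75;  σ√T = 0.1819
d₁ = [ln(330/310) + (0.079 + 0.21²/2)·0.75] / 0.1819 = [0.0625 + 0.0758] / 0.1819 = 0.7605 ⇒ 0.76
N(d₁) = N(0.76) = 0.7764
Δ_put = N(d₁) − 1 = 0.7764 − 1 = -0.2236

-0.2236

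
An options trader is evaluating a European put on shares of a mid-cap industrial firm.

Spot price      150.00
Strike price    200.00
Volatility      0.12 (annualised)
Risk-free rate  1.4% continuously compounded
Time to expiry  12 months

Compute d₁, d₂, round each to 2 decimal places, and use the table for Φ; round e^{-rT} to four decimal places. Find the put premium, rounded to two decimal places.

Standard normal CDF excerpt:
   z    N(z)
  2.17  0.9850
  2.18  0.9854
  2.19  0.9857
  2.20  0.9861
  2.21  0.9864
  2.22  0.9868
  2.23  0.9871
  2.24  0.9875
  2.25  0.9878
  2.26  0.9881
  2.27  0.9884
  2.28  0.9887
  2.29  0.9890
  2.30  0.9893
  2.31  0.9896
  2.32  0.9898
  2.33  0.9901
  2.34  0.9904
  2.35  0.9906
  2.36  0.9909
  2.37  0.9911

σ√T = 0.12·√1 = 0.1200
ln(S/K) + (r + σ²/2)T = ln(150/200) + (0.014 + 0.12²/2)·1 = -0.2877 + 0.0212 = -0.2665
d₁ = -0.2665 / 0.1200 = -2.2207 ⇒ -2.22
d₂ = d₁ − σ√T = -2.2207 − 0.1200 = -2.3407 ⇒ -2.34
exp(−rT) = exp(−0.014·1) = 0.9861
N(−d₂) = N(2.34) = 0.9904;  N(−d₁) = N(2.22) = 0.9868
P = 200·0.9861·0.9904 − 150·0.9868 = 195.3267 − 148.0200 = 47.3067

47.31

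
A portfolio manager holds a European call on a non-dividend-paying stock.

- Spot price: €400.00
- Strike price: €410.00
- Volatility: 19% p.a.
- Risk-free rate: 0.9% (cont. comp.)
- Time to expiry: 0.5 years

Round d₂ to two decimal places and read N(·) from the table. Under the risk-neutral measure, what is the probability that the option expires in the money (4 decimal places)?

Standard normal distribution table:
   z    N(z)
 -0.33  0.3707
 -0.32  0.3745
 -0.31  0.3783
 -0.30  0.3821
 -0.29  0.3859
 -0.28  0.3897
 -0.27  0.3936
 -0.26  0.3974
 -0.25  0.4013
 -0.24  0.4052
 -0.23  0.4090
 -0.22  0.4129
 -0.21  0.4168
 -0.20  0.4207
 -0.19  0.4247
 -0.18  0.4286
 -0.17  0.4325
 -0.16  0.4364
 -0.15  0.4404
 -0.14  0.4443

0.4129

σ√T = 0.19·√0.5 = 0.1344
ln(S/K) + (r + σ²/2)T = ln(400/410) + (0.009 + 0.19²/2)·0.5 = -0.0247 + 0.0135 = -0.0112
d₁ = -0.0112 / 0.1344 = -0.0831 ⇒ -0.08
d₂ = d₁ − σ√T = -0.0831 − 0.1344 = -0.2175 ⇒ -0.22
Pr(exercise) under Q = N(d₂) = 0.4129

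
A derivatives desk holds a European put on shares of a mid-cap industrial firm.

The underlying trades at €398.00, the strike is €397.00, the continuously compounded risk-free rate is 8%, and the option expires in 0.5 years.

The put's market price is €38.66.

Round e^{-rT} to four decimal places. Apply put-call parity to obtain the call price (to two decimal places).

€55.22

e^(−rT) = e^(−0.08·0.5) = 0.9608
Put-call parity: C − P = S − K·e^(−rT) = 398 − 397·0.9608 = 398 − 381.4376 = 16.5624
C = P + (C − P) = 38.66 + (16.5624) = 55.2224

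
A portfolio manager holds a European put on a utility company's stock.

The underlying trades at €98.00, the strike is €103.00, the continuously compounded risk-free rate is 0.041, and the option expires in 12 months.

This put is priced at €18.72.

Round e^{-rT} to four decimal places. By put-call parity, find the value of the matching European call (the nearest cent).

e^(−rT) = e^(−0.041·1) = 0.9598
Put-call parity: C − P = S − K·e^(−rT) = 98 − 103·0.9598 = 98 − 98.8594 = -0.8594
C = P + (C − P) = 18.72 + (-0.8594) = 17.8606

€17.86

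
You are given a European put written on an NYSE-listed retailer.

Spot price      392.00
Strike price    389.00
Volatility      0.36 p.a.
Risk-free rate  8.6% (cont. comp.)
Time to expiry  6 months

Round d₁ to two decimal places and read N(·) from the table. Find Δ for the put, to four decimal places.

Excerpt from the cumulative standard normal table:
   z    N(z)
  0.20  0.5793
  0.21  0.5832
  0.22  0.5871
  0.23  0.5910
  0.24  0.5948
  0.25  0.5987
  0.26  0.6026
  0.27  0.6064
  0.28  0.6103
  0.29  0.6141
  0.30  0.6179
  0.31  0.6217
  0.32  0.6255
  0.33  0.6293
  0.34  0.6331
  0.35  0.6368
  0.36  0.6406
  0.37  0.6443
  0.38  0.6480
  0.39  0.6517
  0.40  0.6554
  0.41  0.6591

T = 0.5;  σ√T = 0.2546
d₁ = [ln(392/389) + (0.086 + 0.36²/2)·0.5] / 0.2546 = [0.0077 + 0.0754] / 0.2546 = 0.3264 ⇒ 0.33
N(d₁) = N(0.33) = 0.6293
Δ_put = N(d₁) − 1 = 0.6293 − 1 = -0.3707

-0.3707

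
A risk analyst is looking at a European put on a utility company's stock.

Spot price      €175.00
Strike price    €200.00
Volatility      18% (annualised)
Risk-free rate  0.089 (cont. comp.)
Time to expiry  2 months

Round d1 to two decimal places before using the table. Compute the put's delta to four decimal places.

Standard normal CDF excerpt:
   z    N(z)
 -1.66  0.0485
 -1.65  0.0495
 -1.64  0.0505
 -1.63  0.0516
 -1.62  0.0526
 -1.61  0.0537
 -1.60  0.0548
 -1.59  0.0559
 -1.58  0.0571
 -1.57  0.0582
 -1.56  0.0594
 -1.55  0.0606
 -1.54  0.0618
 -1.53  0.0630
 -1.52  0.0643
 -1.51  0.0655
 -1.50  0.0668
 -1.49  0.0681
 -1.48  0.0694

-0.9429

σ√T = 0.18 × 0.4082 = 0.0735
d₁ = [ln(175/200) + (0.089 + 0.18²/2)·0.1667] / 0.0735 = [-0.1335 + 0.0175] / 0.0735 = -1.5785 ≈ -1.58
N(d₁) = N(-1.58) = 0.0571
Δ_put = N(d₁) − 1 = 0.0571 − 1 = -0.9429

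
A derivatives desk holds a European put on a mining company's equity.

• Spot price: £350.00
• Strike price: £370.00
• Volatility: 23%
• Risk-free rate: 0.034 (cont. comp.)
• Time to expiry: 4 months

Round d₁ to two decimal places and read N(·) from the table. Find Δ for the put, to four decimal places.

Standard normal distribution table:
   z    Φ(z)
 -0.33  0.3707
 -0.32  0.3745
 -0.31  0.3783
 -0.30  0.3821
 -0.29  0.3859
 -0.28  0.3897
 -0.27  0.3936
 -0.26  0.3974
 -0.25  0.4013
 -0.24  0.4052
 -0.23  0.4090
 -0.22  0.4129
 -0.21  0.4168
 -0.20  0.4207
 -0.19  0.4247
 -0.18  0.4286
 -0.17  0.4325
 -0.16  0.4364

-0.6064

σ√T = 0.23·√0.3333 = 0.1328
d₁ = [ln(350/370) + (0.034 + 0.23²/2)·0.3333] / 0.1328 = [-0.0556 + 0.0202] / 0.1328 = -0.2667 → -0.27
N(d₁) = N(-0.27) = 0.3936
Δ_put = N(d₁) − 1 = 0.3936 − 1 = -0.6064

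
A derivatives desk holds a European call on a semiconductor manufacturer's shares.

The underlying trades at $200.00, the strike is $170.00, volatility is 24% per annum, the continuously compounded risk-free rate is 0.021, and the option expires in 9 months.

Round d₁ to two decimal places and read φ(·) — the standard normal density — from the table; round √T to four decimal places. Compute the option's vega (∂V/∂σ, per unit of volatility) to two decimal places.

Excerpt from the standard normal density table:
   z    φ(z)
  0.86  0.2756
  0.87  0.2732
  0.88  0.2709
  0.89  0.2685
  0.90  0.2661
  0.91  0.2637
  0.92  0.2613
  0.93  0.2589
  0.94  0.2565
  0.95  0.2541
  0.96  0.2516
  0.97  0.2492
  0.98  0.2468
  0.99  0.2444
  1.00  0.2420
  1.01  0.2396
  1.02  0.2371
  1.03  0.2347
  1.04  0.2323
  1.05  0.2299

σ√T = 0.24 × 0.8660 = 0.2078
d₁ = [ln(200/170) + (0.021 + 0.24²/2)·0.75] / 0.2078 = [0.1625 + 0.0373] / 0.2078 = 0.9616 which rounds to 0.96
√T = √0.75 = 0.8660
φ(d₁) = φ(0.96) = 0.2516
vega = S·φ(d₁)·√T = 200·0.2516·0.8660 = 43.5771

43.58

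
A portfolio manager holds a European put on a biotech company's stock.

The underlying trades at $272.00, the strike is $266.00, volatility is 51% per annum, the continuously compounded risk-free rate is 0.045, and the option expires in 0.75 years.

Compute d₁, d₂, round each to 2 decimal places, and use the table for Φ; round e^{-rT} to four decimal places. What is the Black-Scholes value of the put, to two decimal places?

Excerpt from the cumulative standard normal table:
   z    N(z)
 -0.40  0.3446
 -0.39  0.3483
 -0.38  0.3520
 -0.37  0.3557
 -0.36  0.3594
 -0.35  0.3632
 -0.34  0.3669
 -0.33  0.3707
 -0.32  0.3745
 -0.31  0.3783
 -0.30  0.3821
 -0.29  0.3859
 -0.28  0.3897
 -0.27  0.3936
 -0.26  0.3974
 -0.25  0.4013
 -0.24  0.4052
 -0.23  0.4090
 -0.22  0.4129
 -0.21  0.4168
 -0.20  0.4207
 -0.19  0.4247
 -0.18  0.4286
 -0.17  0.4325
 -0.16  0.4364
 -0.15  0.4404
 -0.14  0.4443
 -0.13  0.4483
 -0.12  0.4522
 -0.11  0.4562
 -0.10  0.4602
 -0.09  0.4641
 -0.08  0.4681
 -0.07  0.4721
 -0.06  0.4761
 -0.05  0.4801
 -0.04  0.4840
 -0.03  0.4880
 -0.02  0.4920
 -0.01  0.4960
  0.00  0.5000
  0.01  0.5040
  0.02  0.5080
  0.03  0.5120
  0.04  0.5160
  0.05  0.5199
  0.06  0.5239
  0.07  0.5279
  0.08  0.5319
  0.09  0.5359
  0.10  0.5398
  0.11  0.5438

$39.03

σ√T = 0.51 × 0.8660 = 0.4417
d₁ = [ln(272/266) + (0.045 + ½·0.51²)·0.75] / (σ√T) = (0.0223 + 0.1313) / 0.4417 = 0.3478 → 0.35
d₂ = 0.3478 − 0.4417 = -0.0939 → -0.09
e^(−rT) = e^(−0.045·0.75) = 0.9668
N(−d₂) = N(0.09) = 0.5359;  N(−d₁) = N(-0.35) = 0.3632
P = 266·0.9668·0.5359 − 272·0.3632 = 137.8168 − 98.7904 = 39.0264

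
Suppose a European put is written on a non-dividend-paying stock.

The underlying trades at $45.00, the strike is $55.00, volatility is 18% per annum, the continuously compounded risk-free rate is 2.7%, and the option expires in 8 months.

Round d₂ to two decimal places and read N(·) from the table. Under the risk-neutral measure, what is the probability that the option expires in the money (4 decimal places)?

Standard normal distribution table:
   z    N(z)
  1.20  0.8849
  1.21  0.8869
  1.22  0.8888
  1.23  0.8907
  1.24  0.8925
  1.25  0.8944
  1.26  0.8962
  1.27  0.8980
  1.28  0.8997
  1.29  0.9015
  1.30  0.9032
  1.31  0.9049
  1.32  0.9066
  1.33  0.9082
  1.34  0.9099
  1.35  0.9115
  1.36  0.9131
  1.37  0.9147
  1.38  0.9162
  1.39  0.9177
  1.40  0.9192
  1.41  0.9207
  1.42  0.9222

σ√T = 0.18 × 0.8165 = 0.1470
d₁ = [ln(45/55) + (0.027 + 0.18²/2)·0.6667] / 0.1470 = [-0.2007 + 0.0288] / 0.1470 = -1.1694 ⇒ -1.17
d₂ = d₁ − σ√T = -1.1694 − 0.1470 = -1.3164 ⇒ -1.32
Pr(exercise) under Q = N(−d₂) = N(1.32) = 0.9066

0.9066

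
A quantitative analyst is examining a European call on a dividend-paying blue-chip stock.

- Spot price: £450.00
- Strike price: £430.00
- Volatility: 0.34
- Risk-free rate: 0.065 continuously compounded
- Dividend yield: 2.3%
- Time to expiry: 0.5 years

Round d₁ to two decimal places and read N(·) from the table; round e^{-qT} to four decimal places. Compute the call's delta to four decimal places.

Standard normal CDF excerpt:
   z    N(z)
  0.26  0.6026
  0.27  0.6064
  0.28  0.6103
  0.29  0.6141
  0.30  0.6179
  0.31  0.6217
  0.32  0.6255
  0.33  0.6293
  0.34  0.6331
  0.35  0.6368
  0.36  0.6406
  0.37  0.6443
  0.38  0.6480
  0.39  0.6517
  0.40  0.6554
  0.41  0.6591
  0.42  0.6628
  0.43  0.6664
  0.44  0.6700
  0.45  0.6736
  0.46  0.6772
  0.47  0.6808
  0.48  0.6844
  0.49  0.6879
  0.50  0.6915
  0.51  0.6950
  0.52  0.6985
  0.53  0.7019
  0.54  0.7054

0.6479

T = 0.5;  σ√T = 0.2404
d₁ = [ln(450/430) + (0.065 − 0.023 + ½·0.34²)·0.5] / (σ√T) = (0.0455 + 0.0499) / 0.2404 = 0.3967 → 0.40
N(d₁) = N(0.40) = 0.6554
Δ_call = e^(−qT)·N(d₁) = 0.9886·0.6554 = 0.6479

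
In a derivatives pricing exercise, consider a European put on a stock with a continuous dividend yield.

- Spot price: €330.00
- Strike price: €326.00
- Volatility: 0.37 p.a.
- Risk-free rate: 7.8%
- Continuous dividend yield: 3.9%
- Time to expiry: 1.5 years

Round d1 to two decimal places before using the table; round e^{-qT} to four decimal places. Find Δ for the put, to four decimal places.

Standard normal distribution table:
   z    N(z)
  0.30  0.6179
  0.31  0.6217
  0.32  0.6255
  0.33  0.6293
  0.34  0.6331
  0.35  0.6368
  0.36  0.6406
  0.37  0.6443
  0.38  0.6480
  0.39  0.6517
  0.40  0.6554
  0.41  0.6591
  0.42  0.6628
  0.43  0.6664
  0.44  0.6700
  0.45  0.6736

-0.3320

σ√T = 0.37·√1.5 = 0.4532
ln(S/K) + (r − q + σ²/2)T = ln(330/326) + (0.078 − 0.039 + 0.37²/2)·1.5 = 0.0122 + 0.1612 = 0.1734
d₁ = 0.1734 / 0.4532 = 0.3826 which rounds to 0.38
N(d₁) = N(0.38) = 0.6480
Δ_put = exp(−qT)·(N(d₁) − 1) = 0.9432·(0.6480 − 1) = -0.3320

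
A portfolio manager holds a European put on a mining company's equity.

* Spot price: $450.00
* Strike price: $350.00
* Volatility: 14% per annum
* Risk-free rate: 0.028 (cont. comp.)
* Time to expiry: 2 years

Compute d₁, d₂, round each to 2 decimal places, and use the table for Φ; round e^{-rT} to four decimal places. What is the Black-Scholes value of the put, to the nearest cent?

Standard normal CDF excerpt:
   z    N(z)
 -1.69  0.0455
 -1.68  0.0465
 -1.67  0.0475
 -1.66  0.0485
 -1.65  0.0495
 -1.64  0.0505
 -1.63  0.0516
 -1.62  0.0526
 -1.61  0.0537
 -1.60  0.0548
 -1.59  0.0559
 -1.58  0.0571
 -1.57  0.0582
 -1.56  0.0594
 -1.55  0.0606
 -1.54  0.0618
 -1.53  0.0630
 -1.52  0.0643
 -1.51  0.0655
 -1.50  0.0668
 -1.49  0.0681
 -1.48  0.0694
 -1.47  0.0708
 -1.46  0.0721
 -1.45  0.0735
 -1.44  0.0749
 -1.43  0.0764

$2.05

T = 2;  σ√T = 0.1980
d₁ = [ln(450/350) + (0.028 + ½·0.14²)·2] / (σ√T) = (0.2513 + 0.0756) / 0.1980 = 1.6512 → 1.65
d₂ = 1.6512 − 0.1980 = 1.4532 → 1.45
exp(−rT) = exp(−0.028·2) = 0.9455
N(−d₂) = N(-1.45) = 0.0735;  N(−d₁) = N(-1.65) = 0.0495
P = 350·0.9455·0.0735 − 450·0.0495 = 24.3230 − 22.2750 = 2.0480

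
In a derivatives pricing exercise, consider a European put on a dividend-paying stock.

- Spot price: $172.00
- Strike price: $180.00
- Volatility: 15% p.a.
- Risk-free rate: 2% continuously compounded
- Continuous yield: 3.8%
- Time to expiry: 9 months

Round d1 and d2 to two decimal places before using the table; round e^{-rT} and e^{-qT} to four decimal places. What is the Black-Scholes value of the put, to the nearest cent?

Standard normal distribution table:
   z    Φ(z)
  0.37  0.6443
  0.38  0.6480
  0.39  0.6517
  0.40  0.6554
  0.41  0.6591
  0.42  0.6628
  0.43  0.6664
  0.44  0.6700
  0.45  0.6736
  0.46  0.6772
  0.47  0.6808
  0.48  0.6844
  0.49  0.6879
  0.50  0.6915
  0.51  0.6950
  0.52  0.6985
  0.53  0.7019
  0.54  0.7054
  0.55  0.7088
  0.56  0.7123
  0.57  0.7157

$14.91

σ√T = 0.15·√0.75 = 0.1299
d₁ = [ln(172/180) + (0.02 − 0.038 + 0.15²/2)·0.75] / 0.1299 = [-0.0455 − 0.0051] / 0.1299 = -0.3889 → -0.39
d₂ = d₁ − σ√T = -0.3889 − 0.1299 = -0.5188 → -0.52
e^(−qT) = e^(−0.038·0.75) = 0.9719;  e^(−rT) = e^(−0.02·0.75) = 0.9851
P = 180·0.9851·N(0.52) − 172·0.9719·N(0.39) = 180·0.9851·0.6985 − 172·0.9719·0.6517 = 123.8566 − 108.9426 = 14.9140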